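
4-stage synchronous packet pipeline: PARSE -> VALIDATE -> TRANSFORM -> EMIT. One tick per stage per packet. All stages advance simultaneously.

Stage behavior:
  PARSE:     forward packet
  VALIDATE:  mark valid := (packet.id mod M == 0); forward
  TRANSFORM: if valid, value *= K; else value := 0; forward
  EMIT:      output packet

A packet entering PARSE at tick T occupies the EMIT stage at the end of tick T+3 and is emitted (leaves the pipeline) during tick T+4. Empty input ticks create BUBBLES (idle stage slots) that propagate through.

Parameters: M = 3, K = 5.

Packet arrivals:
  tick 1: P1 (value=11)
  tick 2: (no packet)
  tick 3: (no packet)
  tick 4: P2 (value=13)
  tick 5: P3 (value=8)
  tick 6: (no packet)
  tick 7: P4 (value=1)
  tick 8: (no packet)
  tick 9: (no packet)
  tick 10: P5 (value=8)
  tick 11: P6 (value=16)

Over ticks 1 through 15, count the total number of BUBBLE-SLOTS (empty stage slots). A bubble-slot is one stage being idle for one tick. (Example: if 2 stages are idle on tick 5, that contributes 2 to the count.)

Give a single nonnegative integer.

Answer: 36

Derivation:
Tick 1: [PARSE:P1(v=11,ok=F), VALIDATE:-, TRANSFORM:-, EMIT:-] out:-; bubbles=3
Tick 2: [PARSE:-, VALIDATE:P1(v=11,ok=F), TRANSFORM:-, EMIT:-] out:-; bubbles=3
Tick 3: [PARSE:-, VALIDATE:-, TRANSFORM:P1(v=0,ok=F), EMIT:-] out:-; bubbles=3
Tick 4: [PARSE:P2(v=13,ok=F), VALIDATE:-, TRANSFORM:-, EMIT:P1(v=0,ok=F)] out:-; bubbles=2
Tick 5: [PARSE:P3(v=8,ok=F), VALIDATE:P2(v=13,ok=F), TRANSFORM:-, EMIT:-] out:P1(v=0); bubbles=2
Tick 6: [PARSE:-, VALIDATE:P3(v=8,ok=T), TRANSFORM:P2(v=0,ok=F), EMIT:-] out:-; bubbles=2
Tick 7: [PARSE:P4(v=1,ok=F), VALIDATE:-, TRANSFORM:P3(v=40,ok=T), EMIT:P2(v=0,ok=F)] out:-; bubbles=1
Tick 8: [PARSE:-, VALIDATE:P4(v=1,ok=F), TRANSFORM:-, EMIT:P3(v=40,ok=T)] out:P2(v=0); bubbles=2
Tick 9: [PARSE:-, VALIDATE:-, TRANSFORM:P4(v=0,ok=F), EMIT:-] out:P3(v=40); bubbles=3
Tick 10: [PARSE:P5(v=8,ok=F), VALIDATE:-, TRANSFORM:-, EMIT:P4(v=0,ok=F)] out:-; bubbles=2
Tick 11: [PARSE:P6(v=16,ok=F), VALIDATE:P5(v=8,ok=F), TRANSFORM:-, EMIT:-] out:P4(v=0); bubbles=2
Tick 12: [PARSE:-, VALIDATE:P6(v=16,ok=T), TRANSFORM:P5(v=0,ok=F), EMIT:-] out:-; bubbles=2
Tick 13: [PARSE:-, VALIDATE:-, TRANSFORM:P6(v=80,ok=T), EMIT:P5(v=0,ok=F)] out:-; bubbles=2
Tick 14: [PARSE:-, VALIDATE:-, TRANSFORM:-, EMIT:P6(v=80,ok=T)] out:P5(v=0); bubbles=3
Tick 15: [PARSE:-, VALIDATE:-, TRANSFORM:-, EMIT:-] out:P6(v=80); bubbles=4
Total bubble-slots: 36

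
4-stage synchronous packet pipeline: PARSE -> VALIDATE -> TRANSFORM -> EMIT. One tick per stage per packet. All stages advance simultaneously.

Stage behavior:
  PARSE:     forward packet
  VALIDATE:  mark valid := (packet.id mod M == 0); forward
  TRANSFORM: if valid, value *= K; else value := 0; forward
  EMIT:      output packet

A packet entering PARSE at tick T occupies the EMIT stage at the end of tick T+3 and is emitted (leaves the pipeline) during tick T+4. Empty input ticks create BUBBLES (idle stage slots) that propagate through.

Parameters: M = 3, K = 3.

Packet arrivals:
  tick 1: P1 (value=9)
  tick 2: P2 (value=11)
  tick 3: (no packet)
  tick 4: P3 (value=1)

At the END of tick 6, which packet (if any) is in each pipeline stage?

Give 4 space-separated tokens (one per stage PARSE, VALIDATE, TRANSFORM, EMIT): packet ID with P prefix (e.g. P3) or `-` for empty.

Answer: - - P3 -

Derivation:
Tick 1: [PARSE:P1(v=9,ok=F), VALIDATE:-, TRANSFORM:-, EMIT:-] out:-; in:P1
Tick 2: [PARSE:P2(v=11,ok=F), VALIDATE:P1(v=9,ok=F), TRANSFORM:-, EMIT:-] out:-; in:P2
Tick 3: [PARSE:-, VALIDATE:P2(v=11,ok=F), TRANSFORM:P1(v=0,ok=F), EMIT:-] out:-; in:-
Tick 4: [PARSE:P3(v=1,ok=F), VALIDATE:-, TRANSFORM:P2(v=0,ok=F), EMIT:P1(v=0,ok=F)] out:-; in:P3
Tick 5: [PARSE:-, VALIDATE:P3(v=1,ok=T), TRANSFORM:-, EMIT:P2(v=0,ok=F)] out:P1(v=0); in:-
Tick 6: [PARSE:-, VALIDATE:-, TRANSFORM:P3(v=3,ok=T), EMIT:-] out:P2(v=0); in:-
At end of tick 6: ['-', '-', 'P3', '-']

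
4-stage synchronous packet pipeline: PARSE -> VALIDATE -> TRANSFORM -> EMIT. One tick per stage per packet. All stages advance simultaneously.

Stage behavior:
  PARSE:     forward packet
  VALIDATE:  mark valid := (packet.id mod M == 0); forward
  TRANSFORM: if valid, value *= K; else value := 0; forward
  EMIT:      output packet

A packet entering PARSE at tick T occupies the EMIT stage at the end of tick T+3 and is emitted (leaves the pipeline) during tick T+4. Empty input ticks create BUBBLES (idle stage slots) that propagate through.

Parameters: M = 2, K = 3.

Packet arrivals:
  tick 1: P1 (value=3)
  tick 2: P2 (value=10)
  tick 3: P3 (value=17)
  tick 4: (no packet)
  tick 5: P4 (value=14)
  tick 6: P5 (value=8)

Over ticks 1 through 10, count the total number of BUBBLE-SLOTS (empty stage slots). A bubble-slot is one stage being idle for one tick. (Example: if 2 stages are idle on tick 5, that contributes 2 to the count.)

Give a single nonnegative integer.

Answer: 20

Derivation:
Tick 1: [PARSE:P1(v=3,ok=F), VALIDATE:-, TRANSFORM:-, EMIT:-] out:-; bubbles=3
Tick 2: [PARSE:P2(v=10,ok=F), VALIDATE:P1(v=3,ok=F), TRANSFORM:-, EMIT:-] out:-; bubbles=2
Tick 3: [PARSE:P3(v=17,ok=F), VALIDATE:P2(v=10,ok=T), TRANSFORM:P1(v=0,ok=F), EMIT:-] out:-; bubbles=1
Tick 4: [PARSE:-, VALIDATE:P3(v=17,ok=F), TRANSFORM:P2(v=30,ok=T), EMIT:P1(v=0,ok=F)] out:-; bubbles=1
Tick 5: [PARSE:P4(v=14,ok=F), VALIDATE:-, TRANSFORM:P3(v=0,ok=F), EMIT:P2(v=30,ok=T)] out:P1(v=0); bubbles=1
Tick 6: [PARSE:P5(v=8,ok=F), VALIDATE:P4(v=14,ok=T), TRANSFORM:-, EMIT:P3(v=0,ok=F)] out:P2(v=30); bubbles=1
Tick 7: [PARSE:-, VALIDATE:P5(v=8,ok=F), TRANSFORM:P4(v=42,ok=T), EMIT:-] out:P3(v=0); bubbles=2
Tick 8: [PARSE:-, VALIDATE:-, TRANSFORM:P5(v=0,ok=F), EMIT:P4(v=42,ok=T)] out:-; bubbles=2
Tick 9: [PARSE:-, VALIDATE:-, TRANSFORM:-, EMIT:P5(v=0,ok=F)] out:P4(v=42); bubbles=3
Tick 10: [PARSE:-, VALIDATE:-, TRANSFORM:-, EMIT:-] out:P5(v=0); bubbles=4
Total bubble-slots: 20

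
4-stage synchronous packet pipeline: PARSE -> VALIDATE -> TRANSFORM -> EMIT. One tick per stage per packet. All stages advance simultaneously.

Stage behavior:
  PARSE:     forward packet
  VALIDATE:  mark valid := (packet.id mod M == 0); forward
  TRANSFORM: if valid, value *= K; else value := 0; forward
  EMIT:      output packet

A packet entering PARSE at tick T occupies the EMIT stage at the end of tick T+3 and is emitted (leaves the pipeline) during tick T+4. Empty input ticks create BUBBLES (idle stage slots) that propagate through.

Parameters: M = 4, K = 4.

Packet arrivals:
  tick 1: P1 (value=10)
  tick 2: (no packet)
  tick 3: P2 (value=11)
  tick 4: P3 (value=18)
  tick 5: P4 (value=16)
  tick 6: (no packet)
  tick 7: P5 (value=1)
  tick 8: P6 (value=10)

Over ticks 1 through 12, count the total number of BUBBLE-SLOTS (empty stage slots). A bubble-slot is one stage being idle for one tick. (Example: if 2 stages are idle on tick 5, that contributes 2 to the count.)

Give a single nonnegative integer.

Tick 1: [PARSE:P1(v=10,ok=F), VALIDATE:-, TRANSFORM:-, EMIT:-] out:-; bubbles=3
Tick 2: [PARSE:-, VALIDATE:P1(v=10,ok=F), TRANSFORM:-, EMIT:-] out:-; bubbles=3
Tick 3: [PARSE:P2(v=11,ok=F), VALIDATE:-, TRANSFORM:P1(v=0,ok=F), EMIT:-] out:-; bubbles=2
Tick 4: [PARSE:P3(v=18,ok=F), VALIDATE:P2(v=11,ok=F), TRANSFORM:-, EMIT:P1(v=0,ok=F)] out:-; bubbles=1
Tick 5: [PARSE:P4(v=16,ok=F), VALIDATE:P3(v=18,ok=F), TRANSFORM:P2(v=0,ok=F), EMIT:-] out:P1(v=0); bubbles=1
Tick 6: [PARSE:-, VALIDATE:P4(v=16,ok=T), TRANSFORM:P3(v=0,ok=F), EMIT:P2(v=0,ok=F)] out:-; bubbles=1
Tick 7: [PARSE:P5(v=1,ok=F), VALIDATE:-, TRANSFORM:P4(v=64,ok=T), EMIT:P3(v=0,ok=F)] out:P2(v=0); bubbles=1
Tick 8: [PARSE:P6(v=10,ok=F), VALIDATE:P5(v=1,ok=F), TRANSFORM:-, EMIT:P4(v=64,ok=T)] out:P3(v=0); bubbles=1
Tick 9: [PARSE:-, VALIDATE:P6(v=10,ok=F), TRANSFORM:P5(v=0,ok=F), EMIT:-] out:P4(v=64); bubbles=2
Tick 10: [PARSE:-, VALIDATE:-, TRANSFORM:P6(v=0,ok=F), EMIT:P5(v=0,ok=F)] out:-; bubbles=2
Tick 11: [PARSE:-, VALIDATE:-, TRANSFORM:-, EMIT:P6(v=0,ok=F)] out:P5(v=0); bubbles=3
Tick 12: [PARSE:-, VALIDATE:-, TRANSFORM:-, EMIT:-] out:P6(v=0); bubbles=4
Total bubble-slots: 24

Answer: 24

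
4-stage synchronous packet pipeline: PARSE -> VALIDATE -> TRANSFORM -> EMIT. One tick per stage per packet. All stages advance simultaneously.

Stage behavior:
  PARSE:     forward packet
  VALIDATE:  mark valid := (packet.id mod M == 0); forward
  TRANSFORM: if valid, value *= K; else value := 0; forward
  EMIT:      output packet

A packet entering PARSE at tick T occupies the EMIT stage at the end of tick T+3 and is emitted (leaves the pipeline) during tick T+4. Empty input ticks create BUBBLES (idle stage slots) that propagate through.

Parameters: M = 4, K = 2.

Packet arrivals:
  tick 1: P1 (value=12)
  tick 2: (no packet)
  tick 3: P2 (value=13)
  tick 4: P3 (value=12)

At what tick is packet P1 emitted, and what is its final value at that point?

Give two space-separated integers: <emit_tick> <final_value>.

Tick 1: [PARSE:P1(v=12,ok=F), VALIDATE:-, TRANSFORM:-, EMIT:-] out:-; in:P1
Tick 2: [PARSE:-, VALIDATE:P1(v=12,ok=F), TRANSFORM:-, EMIT:-] out:-; in:-
Tick 3: [PARSE:P2(v=13,ok=F), VALIDATE:-, TRANSFORM:P1(v=0,ok=F), EMIT:-] out:-; in:P2
Tick 4: [PARSE:P3(v=12,ok=F), VALIDATE:P2(v=13,ok=F), TRANSFORM:-, EMIT:P1(v=0,ok=F)] out:-; in:P3
Tick 5: [PARSE:-, VALIDATE:P3(v=12,ok=F), TRANSFORM:P2(v=0,ok=F), EMIT:-] out:P1(v=0); in:-
Tick 6: [PARSE:-, VALIDATE:-, TRANSFORM:P3(v=0,ok=F), EMIT:P2(v=0,ok=F)] out:-; in:-
Tick 7: [PARSE:-, VALIDATE:-, TRANSFORM:-, EMIT:P3(v=0,ok=F)] out:P2(v=0); in:-
Tick 8: [PARSE:-, VALIDATE:-, TRANSFORM:-, EMIT:-] out:P3(v=0); in:-
P1: arrives tick 1, valid=False (id=1, id%4=1), emit tick 5, final value 0

Answer: 5 0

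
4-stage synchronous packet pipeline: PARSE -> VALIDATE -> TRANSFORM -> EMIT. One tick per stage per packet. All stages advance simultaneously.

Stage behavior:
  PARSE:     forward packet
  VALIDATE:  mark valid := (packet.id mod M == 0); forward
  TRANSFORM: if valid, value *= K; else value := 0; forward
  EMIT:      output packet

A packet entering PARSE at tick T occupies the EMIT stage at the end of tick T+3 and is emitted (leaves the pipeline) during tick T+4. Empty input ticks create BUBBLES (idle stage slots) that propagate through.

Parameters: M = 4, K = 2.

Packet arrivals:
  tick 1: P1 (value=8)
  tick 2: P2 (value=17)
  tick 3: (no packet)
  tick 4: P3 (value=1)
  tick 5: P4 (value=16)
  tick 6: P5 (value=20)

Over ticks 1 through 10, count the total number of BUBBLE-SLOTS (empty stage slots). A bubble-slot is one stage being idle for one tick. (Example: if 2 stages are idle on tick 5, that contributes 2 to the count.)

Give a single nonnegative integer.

Tick 1: [PARSE:P1(v=8,ok=F), VALIDATE:-, TRANSFORM:-, EMIT:-] out:-; bubbles=3
Tick 2: [PARSE:P2(v=17,ok=F), VALIDATE:P1(v=8,ok=F), TRANSFORM:-, EMIT:-] out:-; bubbles=2
Tick 3: [PARSE:-, VALIDATE:P2(v=17,ok=F), TRANSFORM:P1(v=0,ok=F), EMIT:-] out:-; bubbles=2
Tick 4: [PARSE:P3(v=1,ok=F), VALIDATE:-, TRANSFORM:P2(v=0,ok=F), EMIT:P1(v=0,ok=F)] out:-; bubbles=1
Tick 5: [PARSE:P4(v=16,ok=F), VALIDATE:P3(v=1,ok=F), TRANSFORM:-, EMIT:P2(v=0,ok=F)] out:P1(v=0); bubbles=1
Tick 6: [PARSE:P5(v=20,ok=F), VALIDATE:P4(v=16,ok=T), TRANSFORM:P3(v=0,ok=F), EMIT:-] out:P2(v=0); bubbles=1
Tick 7: [PARSE:-, VALIDATE:P5(v=20,ok=F), TRANSFORM:P4(v=32,ok=T), EMIT:P3(v=0,ok=F)] out:-; bubbles=1
Tick 8: [PARSE:-, VALIDATE:-, TRANSFORM:P5(v=0,ok=F), EMIT:P4(v=32,ok=T)] out:P3(v=0); bubbles=2
Tick 9: [PARSE:-, VALIDATE:-, TRANSFORM:-, EMIT:P5(v=0,ok=F)] out:P4(v=32); bubbles=3
Tick 10: [PARSE:-, VALIDATE:-, TRANSFORM:-, EMIT:-] out:P5(v=0); bubbles=4
Total bubble-slots: 20

Answer: 20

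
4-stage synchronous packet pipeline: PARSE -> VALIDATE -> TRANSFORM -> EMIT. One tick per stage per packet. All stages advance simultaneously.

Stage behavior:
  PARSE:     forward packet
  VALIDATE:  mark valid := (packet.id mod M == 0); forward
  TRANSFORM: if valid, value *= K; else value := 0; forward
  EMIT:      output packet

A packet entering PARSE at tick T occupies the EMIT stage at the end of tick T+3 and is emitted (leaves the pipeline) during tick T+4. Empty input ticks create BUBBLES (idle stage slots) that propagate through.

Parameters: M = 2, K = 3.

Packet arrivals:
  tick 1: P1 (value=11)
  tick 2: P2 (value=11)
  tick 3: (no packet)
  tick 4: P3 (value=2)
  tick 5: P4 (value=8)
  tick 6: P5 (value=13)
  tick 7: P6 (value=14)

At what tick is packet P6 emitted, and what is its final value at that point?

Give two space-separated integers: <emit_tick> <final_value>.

Answer: 11 42

Derivation:
Tick 1: [PARSE:P1(v=11,ok=F), VALIDATE:-, TRANSFORM:-, EMIT:-] out:-; in:P1
Tick 2: [PARSE:P2(v=11,ok=F), VALIDATE:P1(v=11,ok=F), TRANSFORM:-, EMIT:-] out:-; in:P2
Tick 3: [PARSE:-, VALIDATE:P2(v=11,ok=T), TRANSFORM:P1(v=0,ok=F), EMIT:-] out:-; in:-
Tick 4: [PARSE:P3(v=2,ok=F), VALIDATE:-, TRANSFORM:P2(v=33,ok=T), EMIT:P1(v=0,ok=F)] out:-; in:P3
Tick 5: [PARSE:P4(v=8,ok=F), VALIDATE:P3(v=2,ok=F), TRANSFORM:-, EMIT:P2(v=33,ok=T)] out:P1(v=0); in:P4
Tick 6: [PARSE:P5(v=13,ok=F), VALIDATE:P4(v=8,ok=T), TRANSFORM:P3(v=0,ok=F), EMIT:-] out:P2(v=33); in:P5
Tick 7: [PARSE:P6(v=14,ok=F), VALIDATE:P5(v=13,ok=F), TRANSFORM:P4(v=24,ok=T), EMIT:P3(v=0,ok=F)] out:-; in:P6
Tick 8: [PARSE:-, VALIDATE:P6(v=14,ok=T), TRANSFORM:P5(v=0,ok=F), EMIT:P4(v=24,ok=T)] out:P3(v=0); in:-
Tick 9: [PARSE:-, VALIDATE:-, TRANSFORM:P6(v=42,ok=T), EMIT:P5(v=0,ok=F)] out:P4(v=24); in:-
Tick 10: [PARSE:-, VALIDATE:-, TRANSFORM:-, EMIT:P6(v=42,ok=T)] out:P5(v=0); in:-
Tick 11: [PARSE:-, VALIDATE:-, TRANSFORM:-, EMIT:-] out:P6(v=42); in:-
P6: arrives tick 7, valid=True (id=6, id%2=0), emit tick 11, final value 42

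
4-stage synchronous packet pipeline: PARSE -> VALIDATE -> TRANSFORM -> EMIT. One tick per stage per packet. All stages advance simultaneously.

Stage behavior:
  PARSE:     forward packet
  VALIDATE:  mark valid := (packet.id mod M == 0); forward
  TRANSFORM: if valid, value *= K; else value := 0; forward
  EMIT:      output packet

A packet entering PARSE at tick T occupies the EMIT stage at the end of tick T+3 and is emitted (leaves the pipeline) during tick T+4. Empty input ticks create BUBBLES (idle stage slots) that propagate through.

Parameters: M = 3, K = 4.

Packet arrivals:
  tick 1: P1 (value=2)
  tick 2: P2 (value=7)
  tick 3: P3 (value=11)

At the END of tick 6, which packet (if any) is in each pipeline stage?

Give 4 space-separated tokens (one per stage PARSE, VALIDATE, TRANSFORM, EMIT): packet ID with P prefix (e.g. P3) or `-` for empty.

Tick 1: [PARSE:P1(v=2,ok=F), VALIDATE:-, TRANSFORM:-, EMIT:-] out:-; in:P1
Tick 2: [PARSE:P2(v=7,ok=F), VALIDATE:P1(v=2,ok=F), TRANSFORM:-, EMIT:-] out:-; in:P2
Tick 3: [PARSE:P3(v=11,ok=F), VALIDATE:P2(v=7,ok=F), TRANSFORM:P1(v=0,ok=F), EMIT:-] out:-; in:P3
Tick 4: [PARSE:-, VALIDATE:P3(v=11,ok=T), TRANSFORM:P2(v=0,ok=F), EMIT:P1(v=0,ok=F)] out:-; in:-
Tick 5: [PARSE:-, VALIDATE:-, TRANSFORM:P3(v=44,ok=T), EMIT:P2(v=0,ok=F)] out:P1(v=0); in:-
Tick 6: [PARSE:-, VALIDATE:-, TRANSFORM:-, EMIT:P3(v=44,ok=T)] out:P2(v=0); in:-
At end of tick 6: ['-', '-', '-', 'P3']

Answer: - - - P3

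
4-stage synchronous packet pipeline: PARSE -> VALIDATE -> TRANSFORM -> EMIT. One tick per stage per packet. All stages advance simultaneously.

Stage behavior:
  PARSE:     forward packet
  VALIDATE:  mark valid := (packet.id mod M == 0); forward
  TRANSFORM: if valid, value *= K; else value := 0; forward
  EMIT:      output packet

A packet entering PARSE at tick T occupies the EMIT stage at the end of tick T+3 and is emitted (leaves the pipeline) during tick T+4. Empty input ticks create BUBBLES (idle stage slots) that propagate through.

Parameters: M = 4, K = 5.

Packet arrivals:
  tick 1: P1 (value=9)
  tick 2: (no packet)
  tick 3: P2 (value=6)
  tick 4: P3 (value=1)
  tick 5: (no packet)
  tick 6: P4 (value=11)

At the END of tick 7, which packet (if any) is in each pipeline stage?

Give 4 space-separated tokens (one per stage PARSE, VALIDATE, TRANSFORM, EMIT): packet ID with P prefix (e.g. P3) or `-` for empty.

Answer: - P4 - P3

Derivation:
Tick 1: [PARSE:P1(v=9,ok=F), VALIDATE:-, TRANSFORM:-, EMIT:-] out:-; in:P1
Tick 2: [PARSE:-, VALIDATE:P1(v=9,ok=F), TRANSFORM:-, EMIT:-] out:-; in:-
Tick 3: [PARSE:P2(v=6,ok=F), VALIDATE:-, TRANSFORM:P1(v=0,ok=F), EMIT:-] out:-; in:P2
Tick 4: [PARSE:P3(v=1,ok=F), VALIDATE:P2(v=6,ok=F), TRANSFORM:-, EMIT:P1(v=0,ok=F)] out:-; in:P3
Tick 5: [PARSE:-, VALIDATE:P3(v=1,ok=F), TRANSFORM:P2(v=0,ok=F), EMIT:-] out:P1(v=0); in:-
Tick 6: [PARSE:P4(v=11,ok=F), VALIDATE:-, TRANSFORM:P3(v=0,ok=F), EMIT:P2(v=0,ok=F)] out:-; in:P4
Tick 7: [PARSE:-, VALIDATE:P4(v=11,ok=T), TRANSFORM:-, EMIT:P3(v=0,ok=F)] out:P2(v=0); in:-
At end of tick 7: ['-', 'P4', '-', 'P3']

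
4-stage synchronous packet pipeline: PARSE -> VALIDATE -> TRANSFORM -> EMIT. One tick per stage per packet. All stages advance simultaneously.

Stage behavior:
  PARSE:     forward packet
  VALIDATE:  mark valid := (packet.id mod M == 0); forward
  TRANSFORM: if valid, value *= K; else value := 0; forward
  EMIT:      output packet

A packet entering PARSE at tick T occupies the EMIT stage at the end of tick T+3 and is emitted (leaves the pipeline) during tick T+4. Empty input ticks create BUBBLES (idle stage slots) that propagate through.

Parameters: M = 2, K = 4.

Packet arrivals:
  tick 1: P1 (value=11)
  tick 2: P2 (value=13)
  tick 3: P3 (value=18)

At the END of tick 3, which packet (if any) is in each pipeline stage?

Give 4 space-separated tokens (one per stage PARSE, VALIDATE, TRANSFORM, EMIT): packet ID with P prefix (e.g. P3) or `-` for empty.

Answer: P3 P2 P1 -

Derivation:
Tick 1: [PARSE:P1(v=11,ok=F), VALIDATE:-, TRANSFORM:-, EMIT:-] out:-; in:P1
Tick 2: [PARSE:P2(v=13,ok=F), VALIDATE:P1(v=11,ok=F), TRANSFORM:-, EMIT:-] out:-; in:P2
Tick 3: [PARSE:P3(v=18,ok=F), VALIDATE:P2(v=13,ok=T), TRANSFORM:P1(v=0,ok=F), EMIT:-] out:-; in:P3
At end of tick 3: ['P3', 'P2', 'P1', '-']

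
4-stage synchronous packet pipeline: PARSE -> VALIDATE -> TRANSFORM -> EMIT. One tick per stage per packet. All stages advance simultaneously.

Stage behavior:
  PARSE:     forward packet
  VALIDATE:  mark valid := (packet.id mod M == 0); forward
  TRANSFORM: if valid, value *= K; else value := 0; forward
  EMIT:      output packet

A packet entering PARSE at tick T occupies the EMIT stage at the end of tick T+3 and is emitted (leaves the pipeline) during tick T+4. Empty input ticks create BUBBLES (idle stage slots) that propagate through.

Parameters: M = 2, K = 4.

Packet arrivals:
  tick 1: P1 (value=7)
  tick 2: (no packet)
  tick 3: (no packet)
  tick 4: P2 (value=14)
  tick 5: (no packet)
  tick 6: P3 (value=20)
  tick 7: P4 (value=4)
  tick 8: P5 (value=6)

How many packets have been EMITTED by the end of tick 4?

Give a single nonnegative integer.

Answer: 0

Derivation:
Tick 1: [PARSE:P1(v=7,ok=F), VALIDATE:-, TRANSFORM:-, EMIT:-] out:-; in:P1
Tick 2: [PARSE:-, VALIDATE:P1(v=7,ok=F), TRANSFORM:-, EMIT:-] out:-; in:-
Tick 3: [PARSE:-, VALIDATE:-, TRANSFORM:P1(v=0,ok=F), EMIT:-] out:-; in:-
Tick 4: [PARSE:P2(v=14,ok=F), VALIDATE:-, TRANSFORM:-, EMIT:P1(v=0,ok=F)] out:-; in:P2
Emitted by tick 4: []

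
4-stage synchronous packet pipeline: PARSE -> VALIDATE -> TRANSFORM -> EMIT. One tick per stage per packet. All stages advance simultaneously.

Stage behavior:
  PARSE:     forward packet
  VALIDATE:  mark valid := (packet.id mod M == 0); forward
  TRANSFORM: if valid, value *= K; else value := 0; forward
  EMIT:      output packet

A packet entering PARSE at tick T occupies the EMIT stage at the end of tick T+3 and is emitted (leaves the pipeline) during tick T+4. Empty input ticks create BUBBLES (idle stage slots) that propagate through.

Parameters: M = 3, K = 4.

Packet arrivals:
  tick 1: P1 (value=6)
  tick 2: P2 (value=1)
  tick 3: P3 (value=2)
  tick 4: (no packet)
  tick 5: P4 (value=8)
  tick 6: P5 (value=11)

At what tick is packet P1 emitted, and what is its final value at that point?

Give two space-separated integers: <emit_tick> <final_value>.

Tick 1: [PARSE:P1(v=6,ok=F), VALIDATE:-, TRANSFORM:-, EMIT:-] out:-; in:P1
Tick 2: [PARSE:P2(v=1,ok=F), VALIDATE:P1(v=6,ok=F), TRANSFORM:-, EMIT:-] out:-; in:P2
Tick 3: [PARSE:P3(v=2,ok=F), VALIDATE:P2(v=1,ok=F), TRANSFORM:P1(v=0,ok=F), EMIT:-] out:-; in:P3
Tick 4: [PARSE:-, VALIDATE:P3(v=2,ok=T), TRANSFORM:P2(v=0,ok=F), EMIT:P1(v=0,ok=F)] out:-; in:-
Tick 5: [PARSE:P4(v=8,ok=F), VALIDATE:-, TRANSFORM:P3(v=8,ok=T), EMIT:P2(v=0,ok=F)] out:P1(v=0); in:P4
Tick 6: [PARSE:P5(v=11,ok=F), VALIDATE:P4(v=8,ok=F), TRANSFORM:-, EMIT:P3(v=8,ok=T)] out:P2(v=0); in:P5
Tick 7: [PARSE:-, VALIDATE:P5(v=11,ok=F), TRANSFORM:P4(v=0,ok=F), EMIT:-] out:P3(v=8); in:-
Tick 8: [PARSE:-, VALIDATE:-, TRANSFORM:P5(v=0,ok=F), EMIT:P4(v=0,ok=F)] out:-; in:-
Tick 9: [PARSE:-, VALIDATE:-, TRANSFORM:-, EMIT:P5(v=0,ok=F)] out:P4(v=0); in:-
Tick 10: [PARSE:-, VALIDATE:-, TRANSFORM:-, EMIT:-] out:P5(v=0); in:-
P1: arrives tick 1, valid=False (id=1, id%3=1), emit tick 5, final value 0

Answer: 5 0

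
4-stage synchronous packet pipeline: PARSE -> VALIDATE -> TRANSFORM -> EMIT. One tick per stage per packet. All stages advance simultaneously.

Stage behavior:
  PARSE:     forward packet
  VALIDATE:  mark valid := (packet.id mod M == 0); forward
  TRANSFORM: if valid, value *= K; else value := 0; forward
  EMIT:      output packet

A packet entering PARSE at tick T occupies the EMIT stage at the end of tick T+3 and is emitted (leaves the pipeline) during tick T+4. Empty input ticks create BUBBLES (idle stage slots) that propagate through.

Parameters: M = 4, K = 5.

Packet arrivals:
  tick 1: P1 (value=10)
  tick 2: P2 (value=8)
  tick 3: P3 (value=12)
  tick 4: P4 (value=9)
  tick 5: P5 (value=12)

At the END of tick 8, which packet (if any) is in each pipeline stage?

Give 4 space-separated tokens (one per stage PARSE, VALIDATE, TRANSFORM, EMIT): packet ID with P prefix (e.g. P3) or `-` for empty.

Tick 1: [PARSE:P1(v=10,ok=F), VALIDATE:-, TRANSFORM:-, EMIT:-] out:-; in:P1
Tick 2: [PARSE:P2(v=8,ok=F), VALIDATE:P1(v=10,ok=F), TRANSFORM:-, EMIT:-] out:-; in:P2
Tick 3: [PARSE:P3(v=12,ok=F), VALIDATE:P2(v=8,ok=F), TRANSFORM:P1(v=0,ok=F), EMIT:-] out:-; in:P3
Tick 4: [PARSE:P4(v=9,ok=F), VALIDATE:P3(v=12,ok=F), TRANSFORM:P2(v=0,ok=F), EMIT:P1(v=0,ok=F)] out:-; in:P4
Tick 5: [PARSE:P5(v=12,ok=F), VALIDATE:P4(v=9,ok=T), TRANSFORM:P3(v=0,ok=F), EMIT:P2(v=0,ok=F)] out:P1(v=0); in:P5
Tick 6: [PARSE:-, VALIDATE:P5(v=12,ok=F), TRANSFORM:P4(v=45,ok=T), EMIT:P3(v=0,ok=F)] out:P2(v=0); in:-
Tick 7: [PARSE:-, VALIDATE:-, TRANSFORM:P5(v=0,ok=F), EMIT:P4(v=45,ok=T)] out:P3(v=0); in:-
Tick 8: [PARSE:-, VALIDATE:-, TRANSFORM:-, EMIT:P5(v=0,ok=F)] out:P4(v=45); in:-
At end of tick 8: ['-', '-', '-', 'P5']

Answer: - - - P5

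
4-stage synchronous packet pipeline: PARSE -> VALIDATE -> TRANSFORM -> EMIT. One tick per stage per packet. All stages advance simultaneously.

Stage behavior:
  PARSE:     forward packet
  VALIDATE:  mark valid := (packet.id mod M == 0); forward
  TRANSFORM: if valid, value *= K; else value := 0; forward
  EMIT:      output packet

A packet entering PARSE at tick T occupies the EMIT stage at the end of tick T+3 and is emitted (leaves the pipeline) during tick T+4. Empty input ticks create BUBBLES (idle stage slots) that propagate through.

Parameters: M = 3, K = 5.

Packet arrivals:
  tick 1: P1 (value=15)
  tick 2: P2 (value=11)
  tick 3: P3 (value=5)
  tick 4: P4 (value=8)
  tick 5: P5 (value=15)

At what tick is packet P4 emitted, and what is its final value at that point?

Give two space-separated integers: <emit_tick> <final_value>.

Tick 1: [PARSE:P1(v=15,ok=F), VALIDATE:-, TRANSFORM:-, EMIT:-] out:-; in:P1
Tick 2: [PARSE:P2(v=11,ok=F), VALIDATE:P1(v=15,ok=F), TRANSFORM:-, EMIT:-] out:-; in:P2
Tick 3: [PARSE:P3(v=5,ok=F), VALIDATE:P2(v=11,ok=F), TRANSFORM:P1(v=0,ok=F), EMIT:-] out:-; in:P3
Tick 4: [PARSE:P4(v=8,ok=F), VALIDATE:P3(v=5,ok=T), TRANSFORM:P2(v=0,ok=F), EMIT:P1(v=0,ok=F)] out:-; in:P4
Tick 5: [PARSE:P5(v=15,ok=F), VALIDATE:P4(v=8,ok=F), TRANSFORM:P3(v=25,ok=T), EMIT:P2(v=0,ok=F)] out:P1(v=0); in:P5
Tick 6: [PARSE:-, VALIDATE:P5(v=15,ok=F), TRANSFORM:P4(v=0,ok=F), EMIT:P3(v=25,ok=T)] out:P2(v=0); in:-
Tick 7: [PARSE:-, VALIDATE:-, TRANSFORM:P5(v=0,ok=F), EMIT:P4(v=0,ok=F)] out:P3(v=25); in:-
Tick 8: [PARSE:-, VALIDATE:-, TRANSFORM:-, EMIT:P5(v=0,ok=F)] out:P4(v=0); in:-
Tick 9: [PARSE:-, VALIDATE:-, TRANSFORM:-, EMIT:-] out:P5(v=0); in:-
P4: arrives tick 4, valid=False (id=4, id%3=1), emit tick 8, final value 0

Answer: 8 0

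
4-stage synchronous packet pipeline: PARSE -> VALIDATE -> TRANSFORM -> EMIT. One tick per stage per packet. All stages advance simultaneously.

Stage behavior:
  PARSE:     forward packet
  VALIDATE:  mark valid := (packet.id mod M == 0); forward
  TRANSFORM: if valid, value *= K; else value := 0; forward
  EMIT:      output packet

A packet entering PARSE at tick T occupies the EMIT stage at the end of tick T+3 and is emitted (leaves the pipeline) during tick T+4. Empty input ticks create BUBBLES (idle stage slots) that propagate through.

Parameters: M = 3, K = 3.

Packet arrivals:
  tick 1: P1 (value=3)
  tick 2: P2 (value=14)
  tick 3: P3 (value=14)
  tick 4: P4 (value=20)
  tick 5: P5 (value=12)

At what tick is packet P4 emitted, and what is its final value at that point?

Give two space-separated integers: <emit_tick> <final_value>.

Answer: 8 0

Derivation:
Tick 1: [PARSE:P1(v=3,ok=F), VALIDATE:-, TRANSFORM:-, EMIT:-] out:-; in:P1
Tick 2: [PARSE:P2(v=14,ok=F), VALIDATE:P1(v=3,ok=F), TRANSFORM:-, EMIT:-] out:-; in:P2
Tick 3: [PARSE:P3(v=14,ok=F), VALIDATE:P2(v=14,ok=F), TRANSFORM:P1(v=0,ok=F), EMIT:-] out:-; in:P3
Tick 4: [PARSE:P4(v=20,ok=F), VALIDATE:P3(v=14,ok=T), TRANSFORM:P2(v=0,ok=F), EMIT:P1(v=0,ok=F)] out:-; in:P4
Tick 5: [PARSE:P5(v=12,ok=F), VALIDATE:P4(v=20,ok=F), TRANSFORM:P3(v=42,ok=T), EMIT:P2(v=0,ok=F)] out:P1(v=0); in:P5
Tick 6: [PARSE:-, VALIDATE:P5(v=12,ok=F), TRANSFORM:P4(v=0,ok=F), EMIT:P3(v=42,ok=T)] out:P2(v=0); in:-
Tick 7: [PARSE:-, VALIDATE:-, TRANSFORM:P5(v=0,ok=F), EMIT:P4(v=0,ok=F)] out:P3(v=42); in:-
Tick 8: [PARSE:-, VALIDATE:-, TRANSFORM:-, EMIT:P5(v=0,ok=F)] out:P4(v=0); in:-
Tick 9: [PARSE:-, VALIDATE:-, TRANSFORM:-, EMIT:-] out:P5(v=0); in:-
P4: arrives tick 4, valid=False (id=4, id%3=1), emit tick 8, final value 0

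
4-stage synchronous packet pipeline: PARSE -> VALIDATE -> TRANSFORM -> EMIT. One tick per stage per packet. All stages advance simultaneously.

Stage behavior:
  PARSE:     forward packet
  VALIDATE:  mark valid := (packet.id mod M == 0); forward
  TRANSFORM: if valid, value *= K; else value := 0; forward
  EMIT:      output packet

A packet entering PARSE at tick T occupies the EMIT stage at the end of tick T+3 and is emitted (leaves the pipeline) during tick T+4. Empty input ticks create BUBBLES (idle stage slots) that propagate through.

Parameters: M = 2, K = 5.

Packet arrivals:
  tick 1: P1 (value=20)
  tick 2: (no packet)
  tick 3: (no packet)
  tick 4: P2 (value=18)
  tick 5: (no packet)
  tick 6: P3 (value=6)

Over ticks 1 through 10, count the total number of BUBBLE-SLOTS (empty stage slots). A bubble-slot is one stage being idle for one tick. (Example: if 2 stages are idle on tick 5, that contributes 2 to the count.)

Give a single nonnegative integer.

Tick 1: [PARSE:P1(v=20,ok=F), VALIDATE:-, TRANSFORM:-, EMIT:-] out:-; bubbles=3
Tick 2: [PARSE:-, VALIDATE:P1(v=20,ok=F), TRANSFORM:-, EMIT:-] out:-; bubbles=3
Tick 3: [PARSE:-, VALIDATE:-, TRANSFORM:P1(v=0,ok=F), EMIT:-] out:-; bubbles=3
Tick 4: [PARSE:P2(v=18,ok=F), VALIDATE:-, TRANSFORM:-, EMIT:P1(v=0,ok=F)] out:-; bubbles=2
Tick 5: [PARSE:-, VALIDATE:P2(v=18,ok=T), TRANSFORM:-, EMIT:-] out:P1(v=0); bubbles=3
Tick 6: [PARSE:P3(v=6,ok=F), VALIDATE:-, TRANSFORM:P2(v=90,ok=T), EMIT:-] out:-; bubbles=2
Tick 7: [PARSE:-, VALIDATE:P3(v=6,ok=F), TRANSFORM:-, EMIT:P2(v=90,ok=T)] out:-; bubbles=2
Tick 8: [PARSE:-, VALIDATE:-, TRANSFORM:P3(v=0,ok=F), EMIT:-] out:P2(v=90); bubbles=3
Tick 9: [PARSE:-, VALIDATE:-, TRANSFORM:-, EMIT:P3(v=0,ok=F)] out:-; bubbles=3
Tick 10: [PARSE:-, VALIDATE:-, TRANSFORM:-, EMIT:-] out:P3(v=0); bubbles=4
Total bubble-slots: 28

Answer: 28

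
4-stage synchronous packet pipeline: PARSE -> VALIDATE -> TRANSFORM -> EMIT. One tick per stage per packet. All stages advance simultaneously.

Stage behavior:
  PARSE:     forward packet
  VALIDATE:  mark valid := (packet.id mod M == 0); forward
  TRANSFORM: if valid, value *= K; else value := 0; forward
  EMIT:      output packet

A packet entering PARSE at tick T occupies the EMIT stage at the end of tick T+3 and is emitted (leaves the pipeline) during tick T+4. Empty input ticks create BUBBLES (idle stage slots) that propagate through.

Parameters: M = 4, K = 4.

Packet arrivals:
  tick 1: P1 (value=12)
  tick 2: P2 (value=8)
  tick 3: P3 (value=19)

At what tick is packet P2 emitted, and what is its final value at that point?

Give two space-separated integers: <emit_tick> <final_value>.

Tick 1: [PARSE:P1(v=12,ok=F), VALIDATE:-, TRANSFORM:-, EMIT:-] out:-; in:P1
Tick 2: [PARSE:P2(v=8,ok=F), VALIDATE:P1(v=12,ok=F), TRANSFORM:-, EMIT:-] out:-; in:P2
Tick 3: [PARSE:P3(v=19,ok=F), VALIDATE:P2(v=8,ok=F), TRANSFORM:P1(v=0,ok=F), EMIT:-] out:-; in:P3
Tick 4: [PARSE:-, VALIDATE:P3(v=19,ok=F), TRANSFORM:P2(v=0,ok=F), EMIT:P1(v=0,ok=F)] out:-; in:-
Tick 5: [PARSE:-, VALIDATE:-, TRANSFORM:P3(v=0,ok=F), EMIT:P2(v=0,ok=F)] out:P1(v=0); in:-
Tick 6: [PARSE:-, VALIDATE:-, TRANSFORM:-, EMIT:P3(v=0,ok=F)] out:P2(v=0); in:-
Tick 7: [PARSE:-, VALIDATE:-, TRANSFORM:-, EMIT:-] out:P3(v=0); in:-
P2: arrives tick 2, valid=False (id=2, id%4=2), emit tick 6, final value 0

Answer: 6 0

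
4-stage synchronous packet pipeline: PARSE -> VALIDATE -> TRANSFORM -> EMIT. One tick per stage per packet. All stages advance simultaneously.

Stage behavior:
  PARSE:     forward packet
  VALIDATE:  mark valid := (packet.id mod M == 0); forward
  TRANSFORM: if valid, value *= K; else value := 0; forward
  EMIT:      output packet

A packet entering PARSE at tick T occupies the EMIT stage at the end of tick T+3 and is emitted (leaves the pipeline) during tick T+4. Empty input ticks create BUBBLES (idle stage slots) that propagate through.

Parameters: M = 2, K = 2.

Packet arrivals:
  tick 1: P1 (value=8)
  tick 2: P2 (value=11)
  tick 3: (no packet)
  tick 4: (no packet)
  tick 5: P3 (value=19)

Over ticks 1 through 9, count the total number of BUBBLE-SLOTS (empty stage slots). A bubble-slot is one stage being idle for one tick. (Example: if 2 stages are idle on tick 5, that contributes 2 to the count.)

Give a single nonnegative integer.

Tick 1: [PARSE:P1(v=8,ok=F), VALIDATE:-, TRANSFORM:-, EMIT:-] out:-; bubbles=3
Tick 2: [PARSE:P2(v=11,ok=F), VALIDATE:P1(v=8,ok=F), TRANSFORM:-, EMIT:-] out:-; bubbles=2
Tick 3: [PARSE:-, VALIDATE:P2(v=11,ok=T), TRANSFORM:P1(v=0,ok=F), EMIT:-] out:-; bubbles=2
Tick 4: [PARSE:-, VALIDATE:-, TRANSFORM:P2(v=22,ok=T), EMIT:P1(v=0,ok=F)] out:-; bubbles=2
Tick 5: [PARSE:P3(v=19,ok=F), VALIDATE:-, TRANSFORM:-, EMIT:P2(v=22,ok=T)] out:P1(v=0); bubbles=2
Tick 6: [PARSE:-, VALIDATE:P3(v=19,ok=F), TRANSFORM:-, EMIT:-] out:P2(v=22); bubbles=3
Tick 7: [PARSE:-, VALIDATE:-, TRANSFORM:P3(v=0,ok=F), EMIT:-] out:-; bubbles=3
Tick 8: [PARSE:-, VALIDATE:-, TRANSFORM:-, EMIT:P3(v=0,ok=F)] out:-; bubbles=3
Tick 9: [PARSE:-, VALIDATE:-, TRANSFORM:-, EMIT:-] out:P3(v=0); bubbles=4
Total bubble-slots: 24

Answer: 24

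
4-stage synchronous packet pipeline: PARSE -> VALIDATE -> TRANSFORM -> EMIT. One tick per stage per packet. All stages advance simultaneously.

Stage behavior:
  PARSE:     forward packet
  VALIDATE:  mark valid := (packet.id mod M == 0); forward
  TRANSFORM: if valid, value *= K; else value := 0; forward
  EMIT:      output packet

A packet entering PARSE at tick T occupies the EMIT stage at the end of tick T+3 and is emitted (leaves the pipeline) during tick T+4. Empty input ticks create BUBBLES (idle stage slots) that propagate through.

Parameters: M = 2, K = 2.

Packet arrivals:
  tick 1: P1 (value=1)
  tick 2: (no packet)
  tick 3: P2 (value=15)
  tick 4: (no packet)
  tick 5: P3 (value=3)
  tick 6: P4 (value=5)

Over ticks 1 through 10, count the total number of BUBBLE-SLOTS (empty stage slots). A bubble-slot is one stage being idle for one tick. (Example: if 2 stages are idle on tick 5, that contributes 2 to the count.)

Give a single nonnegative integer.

Tick 1: [PARSE:P1(v=1,ok=F), VALIDATE:-, TRANSFORM:-, EMIT:-] out:-; bubbles=3
Tick 2: [PARSE:-, VALIDATE:P1(v=1,ok=F), TRANSFORM:-, EMIT:-] out:-; bubbles=3
Tick 3: [PARSE:P2(v=15,ok=F), VALIDATE:-, TRANSFORM:P1(v=0,ok=F), EMIT:-] out:-; bubbles=2
Tick 4: [PARSE:-, VALIDATE:P2(v=15,ok=T), TRANSFORM:-, EMIT:P1(v=0,ok=F)] out:-; bubbles=2
Tick 5: [PARSE:P3(v=3,ok=F), VALIDATE:-, TRANSFORM:P2(v=30,ok=T), EMIT:-] out:P1(v=0); bubbles=2
Tick 6: [PARSE:P4(v=5,ok=F), VALIDATE:P3(v=3,ok=F), TRANSFORM:-, EMIT:P2(v=30,ok=T)] out:-; bubbles=1
Tick 7: [PARSE:-, VALIDATE:P4(v=5,ok=T), TRANSFORM:P3(v=0,ok=F), EMIT:-] out:P2(v=30); bubbles=2
Tick 8: [PARSE:-, VALIDATE:-, TRANSFORM:P4(v=10,ok=T), EMIT:P3(v=0,ok=F)] out:-; bubbles=2
Tick 9: [PARSE:-, VALIDATE:-, TRANSFORM:-, EMIT:P4(v=10,ok=T)] out:P3(v=0); bubbles=3
Tick 10: [PARSE:-, VALIDATE:-, TRANSFORM:-, EMIT:-] out:P4(v=10); bubbles=4
Total bubble-slots: 24

Answer: 24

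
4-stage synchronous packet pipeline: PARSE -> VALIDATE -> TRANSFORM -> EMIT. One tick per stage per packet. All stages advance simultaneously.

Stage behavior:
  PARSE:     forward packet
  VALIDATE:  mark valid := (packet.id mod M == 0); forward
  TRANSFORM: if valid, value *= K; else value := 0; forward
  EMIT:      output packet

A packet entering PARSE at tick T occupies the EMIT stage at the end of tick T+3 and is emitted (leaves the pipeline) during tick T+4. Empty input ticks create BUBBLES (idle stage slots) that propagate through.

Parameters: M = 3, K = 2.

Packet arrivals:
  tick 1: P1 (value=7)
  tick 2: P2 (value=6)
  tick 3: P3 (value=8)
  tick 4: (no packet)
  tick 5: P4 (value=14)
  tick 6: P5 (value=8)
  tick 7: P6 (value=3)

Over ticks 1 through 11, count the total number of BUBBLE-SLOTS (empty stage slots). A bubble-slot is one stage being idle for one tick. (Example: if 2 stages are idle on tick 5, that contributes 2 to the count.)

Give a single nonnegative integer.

Answer: 20

Derivation:
Tick 1: [PARSE:P1(v=7,ok=F), VALIDATE:-, TRANSFORM:-, EMIT:-] out:-; bubbles=3
Tick 2: [PARSE:P2(v=6,ok=F), VALIDATE:P1(v=7,ok=F), TRANSFORM:-, EMIT:-] out:-; bubbles=2
Tick 3: [PARSE:P3(v=8,ok=F), VALIDATE:P2(v=6,ok=F), TRANSFORM:P1(v=0,ok=F), EMIT:-] out:-; bubbles=1
Tick 4: [PARSE:-, VALIDATE:P3(v=8,ok=T), TRANSFORM:P2(v=0,ok=F), EMIT:P1(v=0,ok=F)] out:-; bubbles=1
Tick 5: [PARSE:P4(v=14,ok=F), VALIDATE:-, TRANSFORM:P3(v=16,ok=T), EMIT:P2(v=0,ok=F)] out:P1(v=0); bubbles=1
Tick 6: [PARSE:P5(v=8,ok=F), VALIDATE:P4(v=14,ok=F), TRANSFORM:-, EMIT:P3(v=16,ok=T)] out:P2(v=0); bubbles=1
Tick 7: [PARSE:P6(v=3,ok=F), VALIDATE:P5(v=8,ok=F), TRANSFORM:P4(v=0,ok=F), EMIT:-] out:P3(v=16); bubbles=1
Tick 8: [PARSE:-, VALIDATE:P6(v=3,ok=T), TRANSFORM:P5(v=0,ok=F), EMIT:P4(v=0,ok=F)] out:-; bubbles=1
Tick 9: [PARSE:-, VALIDATE:-, TRANSFORM:P6(v=6,ok=T), EMIT:P5(v=0,ok=F)] out:P4(v=0); bubbles=2
Tick 10: [PARSE:-, VALIDATE:-, TRANSFORM:-, EMIT:P6(v=6,ok=T)] out:P5(v=0); bubbles=3
Tick 11: [PARSE:-, VALIDATE:-, TRANSFORM:-, EMIT:-] out:P6(v=6); bubbles=4
Total bubble-slots: 20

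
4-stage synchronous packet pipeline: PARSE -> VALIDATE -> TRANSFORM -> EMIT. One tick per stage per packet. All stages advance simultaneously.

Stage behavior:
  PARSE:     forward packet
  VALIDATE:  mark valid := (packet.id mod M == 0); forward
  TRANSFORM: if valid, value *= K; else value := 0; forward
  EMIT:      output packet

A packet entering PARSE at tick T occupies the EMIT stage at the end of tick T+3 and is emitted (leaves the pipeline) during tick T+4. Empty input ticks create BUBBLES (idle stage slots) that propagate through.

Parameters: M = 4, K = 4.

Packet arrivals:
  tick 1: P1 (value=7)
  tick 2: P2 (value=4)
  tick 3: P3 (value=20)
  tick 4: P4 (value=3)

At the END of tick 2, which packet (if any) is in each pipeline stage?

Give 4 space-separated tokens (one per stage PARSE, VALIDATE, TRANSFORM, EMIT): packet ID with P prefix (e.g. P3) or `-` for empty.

Answer: P2 P1 - -

Derivation:
Tick 1: [PARSE:P1(v=7,ok=F), VALIDATE:-, TRANSFORM:-, EMIT:-] out:-; in:P1
Tick 2: [PARSE:P2(v=4,ok=F), VALIDATE:P1(v=7,ok=F), TRANSFORM:-, EMIT:-] out:-; in:P2
At end of tick 2: ['P2', 'P1', '-', '-']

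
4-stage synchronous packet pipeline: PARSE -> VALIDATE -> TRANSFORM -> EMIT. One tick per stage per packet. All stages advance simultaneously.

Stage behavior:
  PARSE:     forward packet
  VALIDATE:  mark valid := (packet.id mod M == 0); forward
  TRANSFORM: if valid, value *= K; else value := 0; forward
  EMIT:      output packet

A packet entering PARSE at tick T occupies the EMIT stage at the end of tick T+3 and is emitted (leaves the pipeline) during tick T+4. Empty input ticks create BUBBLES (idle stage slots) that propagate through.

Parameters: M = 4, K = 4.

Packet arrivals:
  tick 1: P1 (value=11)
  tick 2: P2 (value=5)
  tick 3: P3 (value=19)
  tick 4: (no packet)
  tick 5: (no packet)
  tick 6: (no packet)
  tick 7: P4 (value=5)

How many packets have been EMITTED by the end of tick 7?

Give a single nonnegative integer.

Tick 1: [PARSE:P1(v=11,ok=F), VALIDATE:-, TRANSFORM:-, EMIT:-] out:-; in:P1
Tick 2: [PARSE:P2(v=5,ok=F), VALIDATE:P1(v=11,ok=F), TRANSFORM:-, EMIT:-] out:-; in:P2
Tick 3: [PARSE:P3(v=19,ok=F), VALIDATE:P2(v=5,ok=F), TRANSFORM:P1(v=0,ok=F), EMIT:-] out:-; in:P3
Tick 4: [PARSE:-, VALIDATE:P3(v=19,ok=F), TRANSFORM:P2(v=0,ok=F), EMIT:P1(v=0,ok=F)] out:-; in:-
Tick 5: [PARSE:-, VALIDATE:-, TRANSFORM:P3(v=0,ok=F), EMIT:P2(v=0,ok=F)] out:P1(v=0); in:-
Tick 6: [PARSE:-, VALIDATE:-, TRANSFORM:-, EMIT:P3(v=0,ok=F)] out:P2(v=0); in:-
Tick 7: [PARSE:P4(v=5,ok=F), VALIDATE:-, TRANSFORM:-, EMIT:-] out:P3(v=0); in:P4
Emitted by tick 7: ['P1', 'P2', 'P3']

Answer: 3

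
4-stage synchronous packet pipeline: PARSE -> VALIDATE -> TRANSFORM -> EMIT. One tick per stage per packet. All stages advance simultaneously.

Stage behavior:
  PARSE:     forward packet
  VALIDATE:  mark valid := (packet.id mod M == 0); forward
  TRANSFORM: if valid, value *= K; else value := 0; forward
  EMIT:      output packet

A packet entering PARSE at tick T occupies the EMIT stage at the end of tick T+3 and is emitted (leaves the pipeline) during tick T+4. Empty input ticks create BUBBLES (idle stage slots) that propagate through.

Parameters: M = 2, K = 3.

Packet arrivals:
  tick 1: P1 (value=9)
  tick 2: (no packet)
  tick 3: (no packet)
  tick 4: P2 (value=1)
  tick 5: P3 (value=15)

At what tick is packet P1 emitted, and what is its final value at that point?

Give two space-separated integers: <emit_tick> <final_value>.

Tick 1: [PARSE:P1(v=9,ok=F), VALIDATE:-, TRANSFORM:-, EMIT:-] out:-; in:P1
Tick 2: [PARSE:-, VALIDATE:P1(v=9,ok=F), TRANSFORM:-, EMIT:-] out:-; in:-
Tick 3: [PARSE:-, VALIDATE:-, TRANSFORM:P1(v=0,ok=F), EMIT:-] out:-; in:-
Tick 4: [PARSE:P2(v=1,ok=F), VALIDATE:-, TRANSFORM:-, EMIT:P1(v=0,ok=F)] out:-; in:P2
Tick 5: [PARSE:P3(v=15,ok=F), VALIDATE:P2(v=1,ok=T), TRANSFORM:-, EMIT:-] out:P1(v=0); in:P3
Tick 6: [PARSE:-, VALIDATE:P3(v=15,ok=F), TRANSFORM:P2(v=3,ok=T), EMIT:-] out:-; in:-
Tick 7: [PARSE:-, VALIDATE:-, TRANSFORM:P3(v=0,ok=F), EMIT:P2(v=3,ok=T)] out:-; in:-
Tick 8: [PARSE:-, VALIDATE:-, TRANSFORM:-, EMIT:P3(v=0,ok=F)] out:P2(v=3); in:-
Tick 9: [PARSE:-, VALIDATE:-, TRANSFORM:-, EMIT:-] out:P3(v=0); in:-
P1: arrives tick 1, valid=False (id=1, id%2=1), emit tick 5, final value 0

Answer: 5 0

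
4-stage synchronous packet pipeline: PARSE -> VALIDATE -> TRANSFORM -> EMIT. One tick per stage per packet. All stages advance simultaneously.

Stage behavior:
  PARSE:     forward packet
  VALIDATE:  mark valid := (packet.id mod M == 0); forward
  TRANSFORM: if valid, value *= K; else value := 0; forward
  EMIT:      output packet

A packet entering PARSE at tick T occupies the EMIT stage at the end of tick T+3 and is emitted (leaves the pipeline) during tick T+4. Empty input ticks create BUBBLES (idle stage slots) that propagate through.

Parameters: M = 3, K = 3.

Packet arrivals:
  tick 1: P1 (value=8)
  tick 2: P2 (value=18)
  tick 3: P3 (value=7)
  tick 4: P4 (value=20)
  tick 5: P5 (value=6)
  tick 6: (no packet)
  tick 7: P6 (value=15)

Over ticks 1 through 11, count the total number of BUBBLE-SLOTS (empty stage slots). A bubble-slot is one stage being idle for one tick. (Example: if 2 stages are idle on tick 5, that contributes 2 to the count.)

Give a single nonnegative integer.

Tick 1: [PARSE:P1(v=8,ok=F), VALIDATE:-, TRANSFORM:-, EMIT:-] out:-; bubbles=3
Tick 2: [PARSE:P2(v=18,ok=F), VALIDATE:P1(v=8,ok=F), TRANSFORM:-, EMIT:-] out:-; bubbles=2
Tick 3: [PARSE:P3(v=7,ok=F), VALIDATE:P2(v=18,ok=F), TRANSFORM:P1(v=0,ok=F), EMIT:-] out:-; bubbles=1
Tick 4: [PARSE:P4(v=20,ok=F), VALIDATE:P3(v=7,ok=T), TRANSFORM:P2(v=0,ok=F), EMIT:P1(v=0,ok=F)] out:-; bubbles=0
Tick 5: [PARSE:P5(v=6,ok=F), VALIDATE:P4(v=20,ok=F), TRANSFORM:P3(v=21,ok=T), EMIT:P2(v=0,ok=F)] out:P1(v=0); bubbles=0
Tick 6: [PARSE:-, VALIDATE:P5(v=6,ok=F), TRANSFORM:P4(v=0,ok=F), EMIT:P3(v=21,ok=T)] out:P2(v=0); bubbles=1
Tick 7: [PARSE:P6(v=15,ok=F), VALIDATE:-, TRANSFORM:P5(v=0,ok=F), EMIT:P4(v=0,ok=F)] out:P3(v=21); bubbles=1
Tick 8: [PARSE:-, VALIDATE:P6(v=15,ok=T), TRANSFORM:-, EMIT:P5(v=0,ok=F)] out:P4(v=0); bubbles=2
Tick 9: [PARSE:-, VALIDATE:-, TRANSFORM:P6(v=45,ok=T), EMIT:-] out:P5(v=0); bubbles=3
Tick 10: [PARSE:-, VALIDATE:-, TRANSFORM:-, EMIT:P6(v=45,ok=T)] out:-; bubbles=3
Tick 11: [PARSE:-, VALIDATE:-, TRANSFORM:-, EMIT:-] out:P6(v=45); bubbles=4
Total bubble-slots: 20

Answer: 20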